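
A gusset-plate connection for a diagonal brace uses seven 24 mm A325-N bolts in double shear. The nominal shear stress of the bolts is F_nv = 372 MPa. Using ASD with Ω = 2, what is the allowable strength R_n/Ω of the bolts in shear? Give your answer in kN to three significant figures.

1180 kN

A_b = π × 24² / 4 = 452.4 mm².
R_n = F_nv · A_b · n · n_s = 372 × 452.4 × 7 × 2 / 1000 = 2356 kN.
Allowable strength R_n/Ω = 2356 / 2 = 1180 kN.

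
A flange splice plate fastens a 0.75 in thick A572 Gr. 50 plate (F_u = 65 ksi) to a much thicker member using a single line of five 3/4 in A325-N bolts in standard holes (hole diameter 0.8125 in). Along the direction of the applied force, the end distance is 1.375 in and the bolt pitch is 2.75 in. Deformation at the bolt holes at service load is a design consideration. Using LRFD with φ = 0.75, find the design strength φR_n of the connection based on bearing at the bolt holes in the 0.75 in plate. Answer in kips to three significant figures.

306 kips

Per bolt r_n = 1.2 l_c t F_u ≤ 2.4 d t F_u; upper limit = 2.4 × 0.75 × 0.75 × 65 = 87.75 kips.
Edge bolt: l_c = 1.375 − 0.8125/2 = 0.9688 in → 1.2 × 0.9688 × 0.75 × 65 = 56.67 → r_n = 56.67 kips.
Interior bolts: l_c = 2.75 − 0.8125 = 1.938 in → 1.2 × 1.938 × 0.75 × 65 = 113.3 → r_n = 87.75 kips.
R_n = 1 × 56.67 + 4 × 87.75 = 407.7 kips.
Design strength φR_n = 0.75 × 407.7 = 306 kips.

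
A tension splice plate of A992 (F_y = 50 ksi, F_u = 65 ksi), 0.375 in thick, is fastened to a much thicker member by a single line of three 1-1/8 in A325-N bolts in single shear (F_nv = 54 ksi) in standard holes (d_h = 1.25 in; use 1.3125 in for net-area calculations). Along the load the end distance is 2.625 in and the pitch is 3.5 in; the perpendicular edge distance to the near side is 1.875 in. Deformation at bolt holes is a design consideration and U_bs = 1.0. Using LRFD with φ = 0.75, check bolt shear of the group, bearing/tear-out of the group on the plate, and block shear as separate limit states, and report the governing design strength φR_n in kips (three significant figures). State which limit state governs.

Bolt shear: A_b = π·1.125²/4 = 0.994 in²; R_n = 54 × 0.994 × 3 × 1 = 161 kips → 0.75 × 161 = 121 kips.
Bearing: edge l_c = 2, r_n = 58.5 kips; interior l_c = 2.25, r_n = 65.81 kips; R_n = 58.5 + 2·65.81 = 190.1 kips → 143 kips.
Block shear: A_gv = 3.609, A_nv = 2.379, A_nt = 0.457 in²; R_n = min(0.6F_uA_nv, 0.6F_yA_gv) + U_bs·F_u·A_nt = 122.5 kips → 91.9 kips.
Block shear governs: 91.9 kips.

91.9 kips (block shear governs)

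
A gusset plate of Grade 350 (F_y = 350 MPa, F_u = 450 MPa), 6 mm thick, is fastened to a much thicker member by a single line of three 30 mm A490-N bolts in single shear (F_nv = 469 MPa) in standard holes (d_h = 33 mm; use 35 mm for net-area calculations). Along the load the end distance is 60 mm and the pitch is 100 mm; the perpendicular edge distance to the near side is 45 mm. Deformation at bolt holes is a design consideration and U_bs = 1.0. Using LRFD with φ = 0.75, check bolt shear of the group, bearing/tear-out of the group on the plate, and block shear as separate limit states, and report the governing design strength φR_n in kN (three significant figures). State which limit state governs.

265 kN (block shear governs)

Bolt shear: A_b = π·30²/4 = 706.9 mm²; R_n = 469 × 706.9 × 3 × 1 / 1000 = 994.5 kN → 0.75 × 994.5 = 746 kN.
Bearing: edge l_c = 43.5, r_n = 140.9 kN; interior l_c = 67, r_n = 194.4 kN; R_n = 140.9 + 2·194.4 = 529.7 kN → 397 kN.
Block shear: A_gv = 1560, A_nv = 1035, A_nt = 165 mm²; R_n = min(0.6F_uA_nv, 0.6F_yA_gv) + U_bs·F_u·A_nt = 353.7 kN → 265 kN.
Block shear governs: 265 kN.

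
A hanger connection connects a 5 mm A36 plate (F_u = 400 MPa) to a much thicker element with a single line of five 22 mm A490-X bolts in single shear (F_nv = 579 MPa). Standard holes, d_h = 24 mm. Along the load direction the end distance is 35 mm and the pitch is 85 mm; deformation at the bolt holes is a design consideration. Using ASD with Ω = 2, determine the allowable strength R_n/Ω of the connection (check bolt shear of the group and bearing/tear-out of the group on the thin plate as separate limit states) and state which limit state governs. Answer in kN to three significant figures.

239 kN (bearing governs)

Bolt shear: A_b = π·22²/4 = 380.1 mm²; R_n = 579 × 380.1 × 5 × 1 / 1000 = 1100 kN → 1100 / 2 = 550 kN.
Bearing (1.2 l_c t F_u ≤ 2.4 d t F_u): upper limit = 2.4·22·5·400 / 1000 = 105.6 kN.
  Edge l_c = 35 − 24/2 = 23 → r_n = 55.2 kN; interior l_c = 85 − 24 = 61 → r_n = 105.6 kN.
  R_n,bearing = 1·55.2 + 4·105.6 = 477.6 kN → 477.6 / 2 = 239 kN.
Bearing governs: 239 kN.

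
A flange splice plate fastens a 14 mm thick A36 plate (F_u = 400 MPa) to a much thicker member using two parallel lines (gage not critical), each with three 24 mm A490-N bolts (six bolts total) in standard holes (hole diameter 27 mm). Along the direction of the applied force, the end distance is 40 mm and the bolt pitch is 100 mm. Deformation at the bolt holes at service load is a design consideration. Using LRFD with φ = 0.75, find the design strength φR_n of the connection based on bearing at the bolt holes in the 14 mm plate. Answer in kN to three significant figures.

Per bolt r_n = 1.2 l_c t F_u ≤ 2.4 d t F_u; upper limit = 2.4 × 24 × 14 × 400 / 1000 = 322.6 kN.
Edge bolt: l_c = 40 − 27/2 = 26.5 mm → 1.2 × 26.5 × 14 × 400 / 1000 = 178.1 → r_n = 178.1 kN.
Interior bolts: l_c = 100 − 27 = 73 mm → 1.2 × 73 × 14 × 400 / 1000 = 490.6 → r_n = 322.6 kN.
R_n = 2 × 178.1 + 4 × 322.6 = 1646 kN.
Design strength φR_n = 0.75 × 1646 = 1230 kN.

1230 kN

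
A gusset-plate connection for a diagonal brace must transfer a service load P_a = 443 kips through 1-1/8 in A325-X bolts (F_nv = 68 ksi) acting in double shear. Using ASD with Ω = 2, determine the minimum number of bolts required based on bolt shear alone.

A_b = π·1.125²/4 = 0.994 in².
Per-bolt allowable strength R_n/Ω = 68 × 0.994 × 2 / 2 = 67.59 kips.
n ≥ 443 / 67.59 = 6.554 → use 7 bolts.

7 bolts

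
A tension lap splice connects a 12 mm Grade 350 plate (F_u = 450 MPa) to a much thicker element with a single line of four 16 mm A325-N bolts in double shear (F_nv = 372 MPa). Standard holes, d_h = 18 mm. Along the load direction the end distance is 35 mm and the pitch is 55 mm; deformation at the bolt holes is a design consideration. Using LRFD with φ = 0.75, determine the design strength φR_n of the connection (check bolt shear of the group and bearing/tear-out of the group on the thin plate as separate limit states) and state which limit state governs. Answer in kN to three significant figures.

Bolt shear: A_b = π·16²/4 = 201.1 mm²; R_n = 372 × 201.1 × 4 × 2 / 1000 = 598.4 kN → 0.75 × 598.4 = 449 kN.
Bearing (1.2 l_c t F_u ≤ 2.4 d t F_u): upper limit = 2.4·16·12·450 / 1000 = 207.4 kN.
  Edge l_c = 35 − 18/2 = 26 → r_n = 168.5 kN; interior l_c = 55 − 18 = 37 → r_n = 207.4 kN.
  R_n,bearing = 1·168.5 + 3·207.4 = 790.6 kN → 0.75 × 790.6 = 593 kN.
Bolt shear governs: 449 kN.

449 kN (bolt shear governs)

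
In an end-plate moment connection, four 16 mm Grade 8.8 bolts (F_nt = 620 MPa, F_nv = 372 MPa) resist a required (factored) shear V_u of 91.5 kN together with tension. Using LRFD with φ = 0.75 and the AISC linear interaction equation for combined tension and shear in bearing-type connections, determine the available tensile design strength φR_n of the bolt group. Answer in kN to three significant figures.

A_b = π·16²/4 = 201.1 mm²; f_rv = 91.5 × 1000 / (4 × 201.1) = 113.8 MPa.
F'_nt = 1.3 F_nt − (F_nt / φF_nv) f_rv = 1.3·620 − (620/(0.75·372))·113.8 = 553.2 MPa, capped at F_nt → F'_nt = 553.2 MPa.
R_n = F'_nt · A_b · n = 553.2 × 201.1 × 4 / 1000 = 444.9 kN.
Design strength φR_n = 0.75 × 444.9 = 334 kN.

334 kN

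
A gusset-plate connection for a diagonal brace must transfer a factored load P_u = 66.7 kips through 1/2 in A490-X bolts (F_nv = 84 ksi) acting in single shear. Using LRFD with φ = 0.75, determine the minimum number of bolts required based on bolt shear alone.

6 bolts

A_b = π·0.5²/4 = 0.1963 in².
Per-bolt design strength φR_n = 0.75 × 84 × 0.1963 × 1 = 12.37 kips.
n ≥ 66.7 / 12.37 = 5.392 → use 6 bolts.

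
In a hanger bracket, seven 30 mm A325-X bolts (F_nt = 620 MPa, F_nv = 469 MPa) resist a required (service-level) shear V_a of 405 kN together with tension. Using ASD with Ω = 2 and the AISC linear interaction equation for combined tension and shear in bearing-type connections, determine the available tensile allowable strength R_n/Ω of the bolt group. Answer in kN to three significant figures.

A_b = π·30²/4 = 706.9 mm²; f_rv = 405 × 1000 / (7 × 706.9) = 81.85 MPa.
F'_nt = 1.3 F_nt − (Ω F_nt / F_nv) f_rv = 1.3·620 − (2·620/469)·81.85 = 589.6 MPa, capped at F_nt → F'_nt = 589.6 MPa.
R_n = F'_nt · A_b · n = 589.6 × 706.9 × 7 / 1000 = 2917 kN.
Allowable strength R_n/Ω = 2917 / 2 = 1460 kN.

1460 kN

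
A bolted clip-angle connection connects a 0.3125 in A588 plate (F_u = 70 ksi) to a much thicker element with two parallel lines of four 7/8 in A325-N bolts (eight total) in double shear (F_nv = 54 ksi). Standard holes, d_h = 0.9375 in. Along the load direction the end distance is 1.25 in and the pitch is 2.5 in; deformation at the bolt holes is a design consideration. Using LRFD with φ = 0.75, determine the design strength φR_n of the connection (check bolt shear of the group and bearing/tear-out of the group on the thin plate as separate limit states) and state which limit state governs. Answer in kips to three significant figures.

215 kips (bearing governs)

Bolt shear: A_b = π·0.875²/4 = 0.6013 in²; R_n = 54 × 0.6013 × 8 × 2 = 519.5 kips → 0.75 × 519.5 = 390 kips.
Bearing (1.2 l_c t F_u ≤ 2.4 d t F_u): upper limit = 2.4·0.875·0.3125·70 = 45.94 kips.
  Edge l_c = 1.25 − 0.9375/2 = 0.7812 → r_n = 20.51 kips; interior l_c = 2.5 − 0.9375 = 1.562 → r_n = 41.02 kips.
  R_n,bearing = 2·20.51 + 6·41.02 = 287.1 kips → 0.75 × 287.1 = 215 kips.
Bearing governs: 215 kips.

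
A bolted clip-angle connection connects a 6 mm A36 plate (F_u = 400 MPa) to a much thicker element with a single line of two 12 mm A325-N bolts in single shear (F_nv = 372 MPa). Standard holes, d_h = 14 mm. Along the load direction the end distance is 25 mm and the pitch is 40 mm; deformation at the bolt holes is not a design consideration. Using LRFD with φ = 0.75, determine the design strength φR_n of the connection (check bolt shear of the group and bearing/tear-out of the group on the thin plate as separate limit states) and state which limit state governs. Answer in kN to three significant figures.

Bolt shear: A_b = π·12²/4 = 113.1 mm²; R_n = 372 × 113.1 × 2 × 1 / 1000 = 84.14 kN → 0.75 × 84.14 = 63.1 kN.
Bearing (1.5 l_c t F_u ≤ 3.0 d t F_u): upper limit = 3.0·12·6·400 / 1000 = 86.4 kN.
  Edge l_c = 25 − 14/2 = 18 → r_n = 64.8 kN; interior l_c = 40 − 14 = 26 → r_n = 86.4 kN.
  R_n,bearing = 1·64.8 + 1·86.4 = 151.2 kN → 0.75 × 151.2 = 113 kN.
Bolt shear governs: 63.1 kN.

63.1 kN (bolt shear governs)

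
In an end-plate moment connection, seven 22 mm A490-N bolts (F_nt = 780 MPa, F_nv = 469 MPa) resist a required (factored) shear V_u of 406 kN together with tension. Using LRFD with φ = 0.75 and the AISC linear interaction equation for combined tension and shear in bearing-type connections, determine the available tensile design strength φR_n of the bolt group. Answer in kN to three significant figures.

A_b = π·22²/4 = 380.1 mm²; f_rv = 406 × 1000 / (7 × 380.1) = 152.6 MPa.
F'_nt = 1.3 F_nt − (F_nt / φF_nv) f_rv = 1.3·780 − (780/(0.75·469))·152.6 = 675.7 MPa, capped at F_nt → F'_nt = 675.7 MPa.
R_n = F'_nt · A_b · n = 675.7 × 380.1 × 7 / 1000 = 1798 kN.
Design strength φR_n = 0.75 × 1798 = 1350 kN.

1350 kN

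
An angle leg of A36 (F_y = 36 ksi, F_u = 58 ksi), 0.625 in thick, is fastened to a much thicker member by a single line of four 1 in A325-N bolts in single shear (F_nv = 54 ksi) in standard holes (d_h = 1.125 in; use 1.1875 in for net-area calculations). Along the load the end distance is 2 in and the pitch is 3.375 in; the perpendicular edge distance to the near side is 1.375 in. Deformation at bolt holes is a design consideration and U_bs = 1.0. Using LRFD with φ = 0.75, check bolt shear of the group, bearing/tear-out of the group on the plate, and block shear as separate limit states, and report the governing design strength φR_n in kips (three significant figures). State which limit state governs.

Bolt shear: A_b = π·1²/4 = 0.7854 in²; R_n = 54 × 0.7854 × 4 × 1 = 169.6 kips → 0.75 × 169.6 = 127 kips.
Bearing: edge l_c = 1.438, r_n = 62.53 kips; interior l_c = 2.25, r_n = 87 kips; R_n = 62.53 + 3·87 = 323.5 kips → 243 kips.
Block shear: A_gv = 7.578, A_nv = 4.98, A_nt = 0.4883 in²; R_n = min(0.6F_uA_nv, 0.6F_yA_gv) + U_bs·F_u·A_nt = 192 kips → 144 kips.
Bolt shear governs: 127 kips.

127 kips (bolt shear governs)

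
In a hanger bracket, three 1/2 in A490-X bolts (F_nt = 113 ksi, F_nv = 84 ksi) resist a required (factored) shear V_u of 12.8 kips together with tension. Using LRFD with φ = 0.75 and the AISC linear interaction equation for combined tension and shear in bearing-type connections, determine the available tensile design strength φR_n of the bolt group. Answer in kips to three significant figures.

47.7 kips

A_b = π·0.5²/4 = 0.1963 in²; f_rv = 12.8 / (3 × 0.1963) = 21.73 ksi.
F'_nt = 1.3 F_nt − (F_nt / φF_nv) f_rv = 1.3·113 − (113/(0.75·84))·21.73 = 107.9 ksi, capped at F_nt → F'_nt = 107.9 ksi.
R_n = F'_nt · A_b · n = 107.9 × 0.1963 × 3 = 63.57 kips.
Design strength φR_n = 0.75 × 63.57 = 47.7 kips.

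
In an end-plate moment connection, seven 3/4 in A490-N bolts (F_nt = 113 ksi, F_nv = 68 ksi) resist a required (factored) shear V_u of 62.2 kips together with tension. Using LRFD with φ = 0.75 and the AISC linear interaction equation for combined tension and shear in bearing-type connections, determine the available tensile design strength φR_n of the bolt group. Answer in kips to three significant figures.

A_b = π·0.75²/4 = 0.4418 in²; f_rv = 62.2 / (7 × 0.4418) = 20.11 ksi.
F'_nt = 1.3 F_nt − (F_nt / φF_nv) f_rv = 1.3·113 − (113/(0.75·68))·20.11 = 102.3 ksi, capped at F_nt → F'_nt = 102.3 ksi.
R_n = F'_nt · A_b · n = 102.3 × 0.4418 × 7 = 316.5 kips.
Design strength φR_n = 0.75 × 316.5 = 237 kips.

237 kips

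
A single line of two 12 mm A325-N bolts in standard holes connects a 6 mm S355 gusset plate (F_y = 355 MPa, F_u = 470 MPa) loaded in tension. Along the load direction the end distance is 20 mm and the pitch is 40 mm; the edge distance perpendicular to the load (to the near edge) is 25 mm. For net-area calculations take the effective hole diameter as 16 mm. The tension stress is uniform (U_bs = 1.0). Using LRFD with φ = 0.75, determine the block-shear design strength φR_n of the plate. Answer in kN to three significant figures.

81.6 kN

Shear plane L_v = 20 + 1·40 = 60 mm; A_gv = 60 × 6 = 360 mm².
A_nv = (60 − 1.5·16) × 6 = 216 mm².
A_nt = (25 − 0.5·16) × 6 = 102 mm².
0.6 F_u A_nv = 60.91 kN; 0.6 F_y A_gv = 76.68 kN → shear rupture governs the shear term.
R_n = 60.91 + 1.0 × 470 × 102 / 1000 = 108.9 kN.
Design strength φR_n = 0.75 × 108.9 = 81.6 kN.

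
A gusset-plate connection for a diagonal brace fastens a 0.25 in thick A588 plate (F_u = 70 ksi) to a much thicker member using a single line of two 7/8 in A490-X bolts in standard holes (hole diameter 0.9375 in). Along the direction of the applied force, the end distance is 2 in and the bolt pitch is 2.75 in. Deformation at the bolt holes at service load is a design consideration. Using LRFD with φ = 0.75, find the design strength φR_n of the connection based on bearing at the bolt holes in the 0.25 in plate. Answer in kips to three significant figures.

Per bolt r_n = 1.2 l_c t F_u ≤ 2.4 d t F_u; upper limit = 2.4 × 0.875 × 0.25 × 70 = 36.75 kips.
Edge bolt: l_c = 2 − 0.9375/2 = 1.531 in → 1.2 × 1.531 × 0.25 × 70 = 32.16 → r_n = 32.16 kips.
Interior bolts: l_c = 2.75 − 0.9375 = 1.812 in → 1.2 × 1.812 × 0.25 × 70 = 38.06 → r_n = 36.75 kips.
R_n = 1 × 32.16 + 1 × 36.75 = 68.91 kips.
Design strength φR_n = 0.75 × 68.91 = 51.7 kips.

51.7 kips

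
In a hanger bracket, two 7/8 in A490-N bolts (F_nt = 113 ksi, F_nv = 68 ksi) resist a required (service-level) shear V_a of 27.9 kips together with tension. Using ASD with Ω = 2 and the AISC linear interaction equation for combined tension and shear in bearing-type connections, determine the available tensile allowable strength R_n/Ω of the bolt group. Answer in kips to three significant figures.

42 kips

A_b = π·0.875²/4 = 0.6013 in²; f_rv = 27.9 / (2 × 0.6013) = 23.2 ksi.
F'_nt = 1.3 F_nt − (Ω F_nt / F_nv) f_rv = 1.3·113 − (2·113/68)·23.2 = 69.8 ksi, capped at F_nt → F'_nt = 69.8 ksi.
R_n = F'_nt · A_b · n = 69.8 × 0.6013 × 2 = 83.94 kips.
Allowable strength R_n/Ω = 83.94 / 2 = 42 kips.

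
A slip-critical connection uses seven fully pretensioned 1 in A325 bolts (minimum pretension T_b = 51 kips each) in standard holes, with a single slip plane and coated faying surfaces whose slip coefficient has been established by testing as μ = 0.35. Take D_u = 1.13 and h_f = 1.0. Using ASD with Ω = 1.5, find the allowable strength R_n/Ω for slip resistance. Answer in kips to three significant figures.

R_n = μ · D_u · h_f · T_b · n_s · n_b = 0.35 × 1.13 × 1.0 × 51 × 1 × 7 = 141.2 kips.
Allowable strength R_n/Ω = 141.2 / 1.5 = 94.1 kips.

94.1 kips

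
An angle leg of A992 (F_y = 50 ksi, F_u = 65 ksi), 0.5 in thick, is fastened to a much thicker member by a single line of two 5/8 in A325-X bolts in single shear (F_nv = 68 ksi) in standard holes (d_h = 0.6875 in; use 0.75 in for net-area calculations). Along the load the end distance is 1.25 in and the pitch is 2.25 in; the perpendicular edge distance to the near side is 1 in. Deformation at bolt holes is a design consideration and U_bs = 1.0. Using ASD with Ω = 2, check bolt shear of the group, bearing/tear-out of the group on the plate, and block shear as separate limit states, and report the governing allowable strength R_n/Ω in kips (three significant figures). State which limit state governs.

Bolt shear: A_b = π·0.625²/4 = 0.3068 in²; R_n = 68 × 0.3068 × 2 × 1 = 41.72 kips → 41.72 / 2 = 20.9 kips.
Bearing: edge l_c = 0.9062, r_n = 35.34 kips; interior l_c = 1.562, r_n = 48.75 kips; R_n = 35.34 + 1·48.75 = 84.09 kips → 42 kips.
Block shear: A_gv = 1.75, A_nv = 1.188, A_nt = 0.3125 in²; R_n = min(0.6F_uA_nv, 0.6F_yA_gv) + U_bs·F_u·A_nt = 66.62 kips → 33.3 kips.
Bolt shear governs: 20.9 kips.

20.9 kips (bolt shear governs)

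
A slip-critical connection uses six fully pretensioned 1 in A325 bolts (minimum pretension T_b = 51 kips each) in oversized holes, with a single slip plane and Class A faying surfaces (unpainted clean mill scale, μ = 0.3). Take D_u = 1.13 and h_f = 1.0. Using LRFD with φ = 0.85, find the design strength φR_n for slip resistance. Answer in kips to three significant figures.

88.2 kips

R_n = μ · D_u · h_f · T_b · n_s · n_b = 0.3 × 1.13 × 1.0 × 51 × 1 × 6 = 103.7 kips.
Design strength φR_n = 0.85 × 103.7 = 88.2 kips.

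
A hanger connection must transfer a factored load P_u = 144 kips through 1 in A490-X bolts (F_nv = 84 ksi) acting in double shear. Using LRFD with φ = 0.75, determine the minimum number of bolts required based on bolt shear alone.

A_b = π·1²/4 = 0.7854 in².
Per-bolt design strength φR_n = 0.75 × 84 × 0.7854 × 2 = 98.96 kips.
n ≥ 144 / 98.96 = 1.455 → use 2 bolts.

2 bolts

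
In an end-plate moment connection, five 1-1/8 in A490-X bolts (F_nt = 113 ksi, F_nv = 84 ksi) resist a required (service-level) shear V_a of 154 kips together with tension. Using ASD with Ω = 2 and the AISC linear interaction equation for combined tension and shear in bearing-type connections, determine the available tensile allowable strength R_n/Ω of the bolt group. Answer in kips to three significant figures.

158 kips

A_b = π·1.125²/4 = 0.994 in²; f_rv = 154 / (5 × 0.994) = 30.99 ksi.
F'_nt = 1.3 F_nt − (Ω F_nt / F_nv) f_rv = 1.3·113 − (2·113/84)·30.99 = 63.53 ksi, capped at F_nt → F'_nt = 63.53 ksi.
R_n = F'_nt · A_b · n = 63.53 × 0.994 × 5 = 315.8 kips.
Allowable strength R_n/Ω = 315.8 / 2 = 158 kips.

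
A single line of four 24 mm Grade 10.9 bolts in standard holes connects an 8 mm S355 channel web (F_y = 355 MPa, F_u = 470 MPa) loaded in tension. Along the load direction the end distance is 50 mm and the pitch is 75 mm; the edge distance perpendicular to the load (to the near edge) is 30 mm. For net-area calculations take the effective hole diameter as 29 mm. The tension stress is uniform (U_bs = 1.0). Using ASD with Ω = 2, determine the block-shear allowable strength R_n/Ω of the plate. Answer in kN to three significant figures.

225 kN

Shear plane L_v = 50 + 3·75 = 275 mm; A_gv = 275 × 8 = 2200 mm².
A_nv = (275 − 3.5·29) × 8 = 1388 mm².
A_nt = (30 − 0.5·29) × 8 = 124 mm².
0.6 F_u A_nv = 391.4 kN; 0.6 F_y A_gv = 468.6 kN → shear rupture governs the shear term.
R_n = 391.4 + 1.0 × 470 × 124 / 1000 = 449.7 kN.
Allowable strength R_n/Ω = 449.7 / 2 = 225 kN.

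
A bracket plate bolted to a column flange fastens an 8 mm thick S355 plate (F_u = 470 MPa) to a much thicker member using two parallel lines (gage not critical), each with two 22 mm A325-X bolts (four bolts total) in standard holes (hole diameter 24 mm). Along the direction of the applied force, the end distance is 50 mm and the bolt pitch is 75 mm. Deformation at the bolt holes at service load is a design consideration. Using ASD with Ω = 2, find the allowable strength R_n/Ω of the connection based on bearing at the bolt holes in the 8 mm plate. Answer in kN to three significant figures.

Per bolt r_n = 1.2 l_c t F_u ≤ 2.4 d t F_u; upper limit = 2.4 × 22 × 8 × 470 / 1000 = 198.5 kN.
Edge bolt: l_c = 50 − 24/2 = 38 mm → 1.2 × 38 × 8 × 470 / 1000 = 171.5 → r_n = 171.5 kN.
Interior bolts: l_c = 75 − 24 = 51 mm → 1.2 × 51 × 8 × 470 / 1000 = 230.1 → r_n = 198.5 kN.
R_n = 2 × 171.5 + 2 × 198.5 = 740 kN.
Allowable strength R_n/Ω = 740 / 2 = 370 kN.

370 kN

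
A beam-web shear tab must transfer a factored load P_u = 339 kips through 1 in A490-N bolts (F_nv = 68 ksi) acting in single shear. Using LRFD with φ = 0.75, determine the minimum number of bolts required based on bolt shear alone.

A_b = π·1²/4 = 0.7854 in².
Per-bolt design strength φR_n = 0.75 × 68 × 0.7854 × 1 = 40.06 kips.
n ≥ 339 / 40.06 = 8.463 → use 9 bolts.

9 bolts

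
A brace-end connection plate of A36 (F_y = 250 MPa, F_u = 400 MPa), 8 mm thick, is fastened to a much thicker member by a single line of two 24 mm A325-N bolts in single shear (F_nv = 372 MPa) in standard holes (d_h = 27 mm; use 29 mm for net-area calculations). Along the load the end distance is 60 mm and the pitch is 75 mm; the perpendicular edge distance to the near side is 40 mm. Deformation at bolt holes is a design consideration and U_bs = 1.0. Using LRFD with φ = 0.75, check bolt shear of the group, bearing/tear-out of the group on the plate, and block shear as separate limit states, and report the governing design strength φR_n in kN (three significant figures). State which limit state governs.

Bolt shear: A_b = π·24²/4 = 452.4 mm²; R_n = 372 × 452.4 × 2 × 1 / 1000 = 336.6 kN → 0.75 × 336.6 = 252 kN.
Bearing: edge l_c = 46.5, r_n = 178.6 kN; interior l_c = 48, r_n = 184.3 kN; R_n = 178.6 + 1·184.3 = 362.9 kN → 272 kN.
Block shear: A_gv = 1080, A_nv = 732, A_nt = 204 mm²; R_n = min(0.6F_uA_nv, 0.6F_yA_gv) + U_bs·F_u·A_nt = 243.6 kN → 183 kN.
Block shear governs: 183 kN.

183 kN (block shear governs)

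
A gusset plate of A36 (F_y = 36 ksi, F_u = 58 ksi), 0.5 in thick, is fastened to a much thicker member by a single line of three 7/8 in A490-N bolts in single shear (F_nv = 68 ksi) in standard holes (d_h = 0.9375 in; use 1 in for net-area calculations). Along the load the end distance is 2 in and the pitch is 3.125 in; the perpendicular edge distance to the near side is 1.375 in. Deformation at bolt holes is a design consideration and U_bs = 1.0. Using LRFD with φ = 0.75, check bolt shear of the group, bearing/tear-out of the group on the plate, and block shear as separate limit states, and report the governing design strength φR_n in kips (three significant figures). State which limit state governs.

Bolt shear: A_b = π·0.875²/4 = 0.6013 in²; R_n = 68 × 0.6013 × 3 × 1 = 122.7 kips → 0.75 × 122.7 = 92 kips.
Bearing: edge l_c = 1.531, r_n = 53.29 kips; interior l_c = 2.188, r_n = 60.9 kips; R_n = 53.29 + 2·60.9 = 175.1 kips → 131 kips.
Block shear: A_gv = 4.125, A_nv = 2.875, A_nt = 0.4375 in²; R_n = min(0.6F_uA_nv, 0.6F_yA_gv) + U_bs·F_u·A_nt = 114.5 kips → 85.9 kips.
Block shear governs: 85.9 kips.

85.9 kips (block shear governs)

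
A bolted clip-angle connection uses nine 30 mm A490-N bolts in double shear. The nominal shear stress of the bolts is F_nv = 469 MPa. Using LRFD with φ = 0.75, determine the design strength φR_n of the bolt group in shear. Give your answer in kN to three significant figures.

4480 kN

A_b = π × 30² / 4 = 706.9 mm².
R_n = F_nv · A_b · n · n_s = 469 × 706.9 × 9 × 2 / 1000 = 5967 kN.
Design strength φR_n = 0.75 × 5967 = 4480 kN.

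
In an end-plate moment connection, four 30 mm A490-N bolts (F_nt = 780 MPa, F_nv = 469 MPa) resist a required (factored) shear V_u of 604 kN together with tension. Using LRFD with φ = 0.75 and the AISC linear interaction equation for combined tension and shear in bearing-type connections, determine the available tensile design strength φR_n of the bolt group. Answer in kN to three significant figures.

1150 kN

A_b = π·30²/4 = 706.9 mm²; f_rv = 604 × 1000 / (4 × 706.9) = 213.6 MPa.
F'_nt = 1.3 F_nt − (F_nt / φF_nv) f_rv = 1.3·780 − (780/(0.75·469))·213.6 = 540.3 MPa, capped at F_nt → F'_nt = 540.3 MPa.
R_n = F'_nt · A_b · n = 540.3 × 706.9 × 4 / 1000 = 1528 kN.
Design strength φR_n = 0.75 × 1528 = 1150 kN.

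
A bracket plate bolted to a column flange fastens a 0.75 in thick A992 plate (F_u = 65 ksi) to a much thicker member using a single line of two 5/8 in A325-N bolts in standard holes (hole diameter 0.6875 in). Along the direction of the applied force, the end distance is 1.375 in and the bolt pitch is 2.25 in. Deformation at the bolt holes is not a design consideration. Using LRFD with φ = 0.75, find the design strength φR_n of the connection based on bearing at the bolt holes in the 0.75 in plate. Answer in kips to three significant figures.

Per bolt r_n = 1.5 l_c t F_u ≤ 3.0 d t F_u; upper limit = 3.0 × 0.625 × 0.75 × 65 = 91.41 kips.
Edge bolt: l_c = 1.375 − 0.6875/2 = 1.031 in → 1.5 × 1.031 × 0.75 × 65 = 75.41 → r_n = 75.41 kips.
Interior bolts: l_c = 2.25 − 0.6875 = 1.562 in → 1.5 × 1.562 × 0.75 × 65 = 114.3 → r_n = 91.41 kips.
R_n = 1 × 75.41 + 1 × 91.41 = 166.8 kips.
Design strength φR_n = 0.75 × 166.8 = 125 kips.

125 kips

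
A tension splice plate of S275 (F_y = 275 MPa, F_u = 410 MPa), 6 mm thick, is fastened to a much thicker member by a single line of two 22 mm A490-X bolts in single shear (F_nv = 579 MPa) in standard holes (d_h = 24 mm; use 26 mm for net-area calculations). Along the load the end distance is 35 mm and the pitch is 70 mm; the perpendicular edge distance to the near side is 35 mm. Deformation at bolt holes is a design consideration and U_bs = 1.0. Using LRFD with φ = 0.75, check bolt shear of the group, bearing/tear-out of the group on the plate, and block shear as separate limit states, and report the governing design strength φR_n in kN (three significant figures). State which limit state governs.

114 kN (block shear governs)

Bolt shear: A_b = π·22²/4 = 380.1 mm²; R_n = 579 × 380.1 × 2 × 1 / 1000 = 440.2 kN → 0.75 × 440.2 = 330 kN.
Bearing: edge l_c = 23, r_n = 67.9 kN; interior l_c = 46, r_n = 129.9 kN; R_n = 67.9 + 1·129.9 = 197.8 kN → 148 kN.
Block shear: A_gv = 630, A_nv = 396, A_nt = 132 mm²; R_n = min(0.6F_uA_nv, 0.6F_yA_gv) + U_bs·F_u·A_nt = 151.5 kN → 114 kN.
Block shear governs: 114 kN.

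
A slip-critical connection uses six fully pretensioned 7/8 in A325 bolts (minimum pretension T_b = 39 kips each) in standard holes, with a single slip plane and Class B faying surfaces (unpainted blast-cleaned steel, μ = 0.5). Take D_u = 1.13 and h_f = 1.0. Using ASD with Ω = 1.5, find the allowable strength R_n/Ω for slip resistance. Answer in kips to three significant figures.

88.1 kips

R_n = μ · D_u · h_f · T_b · n_s · n_b = 0.5 × 1.13 × 1.0 × 39 × 1 × 6 = 132.2 kips.
Allowable strength R_n/Ω = 132.2 / 1.5 = 88.1 kips.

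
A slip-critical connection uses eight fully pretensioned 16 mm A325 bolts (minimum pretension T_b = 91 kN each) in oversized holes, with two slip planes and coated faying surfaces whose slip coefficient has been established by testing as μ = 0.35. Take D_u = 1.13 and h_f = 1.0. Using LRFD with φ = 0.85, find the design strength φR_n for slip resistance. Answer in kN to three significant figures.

489 kN

R_n = μ · D_u · h_f · T_b · n_s · n_b = 0.35 × 1.13 × 1.0 × 91 × 2 × 8 = 575.8 kN.
Design strength φR_n = 0.85 × 575.8 = 489 kN.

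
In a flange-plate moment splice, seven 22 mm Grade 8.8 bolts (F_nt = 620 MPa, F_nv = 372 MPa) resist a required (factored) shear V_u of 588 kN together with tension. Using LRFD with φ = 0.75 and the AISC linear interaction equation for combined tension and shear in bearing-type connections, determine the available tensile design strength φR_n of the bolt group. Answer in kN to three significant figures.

629 kN

A_b = π·22²/4 = 380.1 mm²; f_rv = 588 × 1000 / (7 × 380.1) = 221 MPa.
F'_nt = 1.3 F_nt − (F_nt / φF_nv) f_rv = 1.3·620 − (620/(0.75·372))·221 = 314.9 MPa, capped at F_nt → F'_nt = 314.9 MPa.
R_n = F'_nt · A_b · n = 314.9 × 380.1 × 7 / 1000 = 838 kN.
Design strength φR_n = 0.75 × 838 = 629 kN.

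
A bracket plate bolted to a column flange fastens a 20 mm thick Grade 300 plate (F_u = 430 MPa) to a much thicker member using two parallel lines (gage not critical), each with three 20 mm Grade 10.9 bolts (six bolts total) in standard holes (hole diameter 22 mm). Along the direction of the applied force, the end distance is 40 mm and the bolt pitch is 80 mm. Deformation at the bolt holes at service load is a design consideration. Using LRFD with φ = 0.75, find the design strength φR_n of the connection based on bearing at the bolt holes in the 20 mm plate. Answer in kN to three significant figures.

1690 kN

Per bolt r_n = 1.2 l_c t F_u ≤ 2.4 d t F_u; upper limit = 2.4 × 20 × 20 × 430 / 1000 = 412.8 kN.
Edge bolt: l_c = 40 − 22/2 = 29 mm → 1.2 × 29 × 20 × 430 / 1000 = 299.3 → r_n = 299.3 kN.
Interior bolts: l_c = 80 − 22 = 58 mm → 1.2 × 58 × 20 × 430 / 1000 = 598.6 → r_n = 412.8 kN.
R_n = 2 × 299.3 + 4 × 412.8 = 2250 kN.
Design strength φR_n = 0.75 × 2250 = 1690 kN.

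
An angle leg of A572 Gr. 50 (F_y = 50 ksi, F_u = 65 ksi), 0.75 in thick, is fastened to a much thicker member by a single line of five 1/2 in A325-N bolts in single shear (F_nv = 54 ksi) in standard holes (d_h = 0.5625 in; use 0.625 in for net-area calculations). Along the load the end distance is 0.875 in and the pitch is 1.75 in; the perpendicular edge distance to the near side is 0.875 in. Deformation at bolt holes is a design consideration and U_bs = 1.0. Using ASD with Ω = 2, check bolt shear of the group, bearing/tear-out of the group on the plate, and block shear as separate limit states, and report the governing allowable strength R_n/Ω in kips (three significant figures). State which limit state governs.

26.5 kips (bolt shear governs)

Bolt shear: A_b = π·0.5²/4 = 0.1963 in²; R_n = 54 × 0.1963 × 5 × 1 = 53.01 kips → 53.01 / 2 = 26.5 kips.
Bearing: edge l_c = 0.5938, r_n = 34.73 kips; interior l_c = 1.188, r_n = 58.5 kips; R_n = 34.73 + 4·58.5 = 268.7 kips → 134 kips.
Block shear: A_gv = 5.906, A_nv = 3.797, A_nt = 0.4219 in²; R_n = min(0.6F_uA_nv, 0.6F_yA_gv) + U_bs·F_u·A_nt = 175.5 kips → 87.8 kips.
Bolt shear governs: 26.5 kips.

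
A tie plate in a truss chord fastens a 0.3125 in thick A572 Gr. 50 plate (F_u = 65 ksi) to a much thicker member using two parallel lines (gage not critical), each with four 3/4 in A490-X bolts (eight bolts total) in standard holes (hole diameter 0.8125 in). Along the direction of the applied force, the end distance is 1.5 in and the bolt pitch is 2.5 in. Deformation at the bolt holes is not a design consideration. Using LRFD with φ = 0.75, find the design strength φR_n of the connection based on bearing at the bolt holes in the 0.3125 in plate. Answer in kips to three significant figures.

256 kips

Per bolt r_n = 1.5 l_c t F_u ≤ 3.0 d t F_u; upper limit = 3.0 × 0.75 × 0.3125 × 65 = 45.7 kips.
Edge bolt: l_c = 1.5 − 0.8125/2 = 1.094 in → 1.5 × 1.094 × 0.3125 × 65 = 33.33 → r_n = 33.33 kips.
Interior bolts: l_c = 2.5 − 0.8125 = 1.688 in → 1.5 × 1.688 × 0.3125 × 65 = 51.42 → r_n = 45.7 kips.
R_n = 2 × 33.33 + 6 × 45.7 = 340.9 kips.
Design strength φR_n = 0.75 × 340.9 = 256 kips.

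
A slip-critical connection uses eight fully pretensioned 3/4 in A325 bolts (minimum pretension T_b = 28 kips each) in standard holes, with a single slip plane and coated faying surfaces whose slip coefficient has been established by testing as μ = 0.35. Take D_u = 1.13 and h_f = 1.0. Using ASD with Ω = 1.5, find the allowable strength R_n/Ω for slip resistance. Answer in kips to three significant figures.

R_n = μ · D_u · h_f · T_b · n_s · n_b = 0.35 × 1.13 × 1.0 × 28 × 1 × 8 = 88.59 kips.
Allowable strength R_n/Ω = 88.59 / 1.5 = 59.1 kips.

59.1 kips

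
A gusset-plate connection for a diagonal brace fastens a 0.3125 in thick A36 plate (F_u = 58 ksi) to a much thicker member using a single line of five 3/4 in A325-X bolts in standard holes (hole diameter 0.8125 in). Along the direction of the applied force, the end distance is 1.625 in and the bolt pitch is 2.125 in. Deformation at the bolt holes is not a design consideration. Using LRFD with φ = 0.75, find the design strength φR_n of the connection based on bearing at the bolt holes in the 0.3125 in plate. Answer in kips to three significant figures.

132 kips

Per bolt r_n = 1.5 l_c t F_u ≤ 3.0 d t F_u; upper limit = 3.0 × 0.75 × 0.3125 × 58 = 40.78 kips.
Edge bolt: l_c = 1.625 − 0.8125/2 = 1.219 in → 1.5 × 1.219 × 0.3125 × 58 = 33.13 → r_n = 33.13 kips.
Interior bolts: l_c = 2.125 − 0.8125 = 1.312 in → 1.5 × 1.312 × 0.3125 × 58 = 35.68 → r_n = 35.68 kips.
R_n = 1 × 33.13 + 4 × 35.68 = 175.9 kips.
Design strength φR_n = 0.75 × 175.9 = 132 kips.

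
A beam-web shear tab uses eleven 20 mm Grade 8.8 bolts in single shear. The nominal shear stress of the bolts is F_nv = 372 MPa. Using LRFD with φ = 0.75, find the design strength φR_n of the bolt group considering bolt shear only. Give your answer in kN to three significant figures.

A_b = π × 20² / 4 = 314.2 mm².
R_n = F_nv · A_b · n · n_s = 372 × 314.2 × 11 × 1 / 1000 = 1286 kN.
Design strength φR_n = 0.75 × 1286 = 964 kN.

964 kN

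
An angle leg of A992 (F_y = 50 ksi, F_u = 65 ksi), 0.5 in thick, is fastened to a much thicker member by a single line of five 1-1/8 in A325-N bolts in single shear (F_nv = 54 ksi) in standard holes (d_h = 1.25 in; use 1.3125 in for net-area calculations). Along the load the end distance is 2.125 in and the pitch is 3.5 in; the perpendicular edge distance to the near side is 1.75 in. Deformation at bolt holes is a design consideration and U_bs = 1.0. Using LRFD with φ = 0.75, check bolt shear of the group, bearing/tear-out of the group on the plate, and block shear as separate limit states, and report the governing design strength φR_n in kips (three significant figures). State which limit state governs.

176 kips (block shear governs)

Bolt shear: A_b = π·1.125²/4 = 0.994 in²; R_n = 54 × 0.994 × 5 × 1 = 268.4 kips → 0.75 × 268.4 = 201 kips.
Bearing: edge l_c = 1.5, r_n = 58.5 kips; interior l_c = 2.25, r_n = 87.75 kips; R_n = 58.5 + 4·87.75 = 409.5 kips → 307 kips.
Block shear: A_gv = 8.062, A_nv = 5.109, A_nt = 0.5469 in²; R_n = min(0.6F_uA_nv, 0.6F_yA_gv) + U_bs·F_u·A_nt = 234.8 kips → 176 kips.
Block shear governs: 176 kips.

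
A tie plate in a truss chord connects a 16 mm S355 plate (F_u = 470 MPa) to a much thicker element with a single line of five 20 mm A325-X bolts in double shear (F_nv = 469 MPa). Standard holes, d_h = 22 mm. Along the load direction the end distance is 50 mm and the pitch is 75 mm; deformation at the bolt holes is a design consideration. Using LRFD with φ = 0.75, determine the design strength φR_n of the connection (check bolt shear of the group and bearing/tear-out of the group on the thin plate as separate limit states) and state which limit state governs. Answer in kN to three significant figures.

Bolt shear: A_b = π·20²/4 = 314.2 mm²; R_n = 469 × 314.2 × 5 × 2 / 1000 = 1473 kN → 0.75 × 1473 = 1110 kN.
Bearing (1.2 l_c t F_u ≤ 2.4 d t F_u): upper limit = 2.4·20·16·470 / 1000 = 361 kN.
  Edge l_c = 50 − 22/2 = 39 → r_n = 351.9 kN; interior l_c = 75 − 22 = 53 → r_n = 361 kN.
  R_n,bearing = 1·351.9 + 4·361 = 1796 kN → 0.75 × 1796 = 1350 kN.
Bolt shear governs: 1110 kN.

1110 kN (bolt shear governs)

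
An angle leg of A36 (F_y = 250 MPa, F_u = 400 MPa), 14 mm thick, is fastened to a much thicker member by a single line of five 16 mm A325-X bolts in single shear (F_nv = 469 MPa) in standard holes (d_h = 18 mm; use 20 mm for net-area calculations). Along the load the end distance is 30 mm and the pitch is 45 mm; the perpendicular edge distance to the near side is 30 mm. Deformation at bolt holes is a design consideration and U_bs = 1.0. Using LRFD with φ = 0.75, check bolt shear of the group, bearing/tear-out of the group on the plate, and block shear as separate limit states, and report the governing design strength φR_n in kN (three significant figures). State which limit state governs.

354 kN (bolt shear governs)

Bolt shear: A_b = π·16²/4 = 201.1 mm²; R_n = 469 × 201.1 × 5 × 1 / 1000 = 471.5 kN → 0.75 × 471.5 = 354 kN.
Bearing: edge l_c = 21, r_n = 141.1 kN; interior l_c = 27, r_n = 181.4 kN; R_n = 141.1 + 4·181.4 = 866.9 kN → 650 kN.
Block shear: A_gv = 2940, A_nv = 1680, A_nt = 280 mm²; R_n = min(0.6F_uA_nv, 0.6F_yA_gv) + U_bs·F_u·A_nt = 515.2 kN → 386 kN.
Bolt shear governs: 354 kN.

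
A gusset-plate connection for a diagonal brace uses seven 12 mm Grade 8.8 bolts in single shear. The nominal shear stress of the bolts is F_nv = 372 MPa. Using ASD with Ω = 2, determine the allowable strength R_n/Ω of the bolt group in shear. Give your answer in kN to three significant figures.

147 kN

A_b = π × 12² / 4 = 113.1 mm².
R_n = F_nv · A_b · n · n_s = 372 × 113.1 × 7 × 1 / 1000 = 294.5 kN.
Allowable strength R_n/Ω = 294.5 / 2 = 147 kN.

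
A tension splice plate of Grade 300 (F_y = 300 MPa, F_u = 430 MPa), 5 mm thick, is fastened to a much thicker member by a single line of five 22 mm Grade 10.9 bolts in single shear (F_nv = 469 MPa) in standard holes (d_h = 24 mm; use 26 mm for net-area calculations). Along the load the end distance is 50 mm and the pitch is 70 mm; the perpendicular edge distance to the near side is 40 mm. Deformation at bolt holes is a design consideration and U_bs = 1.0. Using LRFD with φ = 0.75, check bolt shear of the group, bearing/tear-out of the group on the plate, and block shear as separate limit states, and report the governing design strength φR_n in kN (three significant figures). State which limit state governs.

250 kN (block shear governs)

Bolt shear: A_b = π·22²/4 = 380.1 mm²; R_n = 469 × 380.1 × 5 × 1 / 1000 = 891.4 kN → 0.75 × 891.4 = 669 kN.
Bearing: edge l_c = 38, r_n = 98.04 kN; interior l_c = 46, r_n = 113.5 kN; R_n = 98.04 + 4·113.5 = 552.1 kN → 414 kN.
Block shear: A_gv = 1650, A_nv = 1065, A_nt = 135 mm²; R_n = min(0.6F_uA_nv, 0.6F_yA_gv) + U_bs·F_u·A_nt = 332.8 kN → 250 kN.
Block shear governs: 250 kN.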